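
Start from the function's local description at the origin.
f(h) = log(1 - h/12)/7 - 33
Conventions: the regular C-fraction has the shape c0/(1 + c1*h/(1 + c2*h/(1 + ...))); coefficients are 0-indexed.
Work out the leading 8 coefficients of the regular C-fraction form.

Taylor coefficients (expand at 0): a_0 = -33, a_1 = -1/84, a_2 = -1/2016, a_3 = -1/36288, a_4 = -1/580608, a_5 = -1/8709120, a_6 = -1/125411328, a_7 = -1/1755758592.
c0 = a_0 = -33. Peel one level at a time: if S = 1 + c*h/S' with S'(0) = 1, then c is the h-coefficient of S and S' = c*h/(S - 1).
S_1 = c0/f = 1 + (-1/2772)*h + (-229/15367968)*h^2 + ...; c1 = -1/2772.
S_2 = c1*h/(S_1 - 1) = 1 + (-229/5544)*h + (-1/1728)*h^2 + ...; c2 = -229/5544.
S_3 = c2*h/(S_2 - 1) = 1 + (-77/5496)*h + (-1463/3775752)*h^2 + ...; c3 = -77/5496.
S_4 = c3*h/(S_3 - 1) = 1 + (-19/687)*h + (-1/2160)*h^2 + ...; c4 = -19/687.
S_5 = c4*h/(S_4 - 1) = 1 + (-229/13680)*h + (-78089/187142400)*h^2 + ...; c5 = -229/13680.
S_6 = c5*h/(S_5 - 1) = 1 + (-341/13680)*h + (-1/2240)*h^2 + ...; c6 = -341/13680.
S_7 = c6*h/(S_6 - 1) = 1 + (-171/9548)*h + ...; c7 = -171/9548.

The regular C-fraction coefficients are [-33, -1/2772, -229/5544, -77/5496, -19/687, -229/13680, -341/13680, -171/9548].


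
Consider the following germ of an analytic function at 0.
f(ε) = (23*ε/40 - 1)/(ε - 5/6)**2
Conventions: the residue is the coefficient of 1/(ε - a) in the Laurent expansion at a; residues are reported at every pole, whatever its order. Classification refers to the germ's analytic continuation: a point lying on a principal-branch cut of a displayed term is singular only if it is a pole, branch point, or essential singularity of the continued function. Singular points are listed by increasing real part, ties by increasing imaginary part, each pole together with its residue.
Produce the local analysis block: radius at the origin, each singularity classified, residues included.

Radius of convergence at 0: 5/6.
At 5/6: a pole of order 2; residue 23/40.

Denominator factor (ε - 5/6)^2: pole of order 2 at 5/6, modulus 5/6.
The radius of convergence is the smallest modulus among the singular points: 5/6.
At the order-2 pole 5/6 set g(ε) = (ε - (5/6))^2*f(ε) = 23*ε/40 - 1.
Order-2 pole: residue = g'(a); g'(5/6) = 23/40, so the residue is 23/40.


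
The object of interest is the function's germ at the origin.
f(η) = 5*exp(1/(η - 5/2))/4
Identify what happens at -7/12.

The point is a regular point.

There is no denominator, hence no pole anywhere.
The essential point of exp(1/(η - (5/2))) is 5/2, not -7/12.
So the germ continues analytically to -7/12.


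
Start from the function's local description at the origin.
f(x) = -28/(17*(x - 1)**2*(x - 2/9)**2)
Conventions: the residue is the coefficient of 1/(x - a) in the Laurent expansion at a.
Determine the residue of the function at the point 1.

At the order-2 pole 1 set g(x) = (x - (1))^2*f(x) = -28/(17*(x - 2/9)**2).
Order-2 pole: residue = g'(a); g'(1) = 5832/833, so the residue is 5832/833.

The residue is 5832/833.


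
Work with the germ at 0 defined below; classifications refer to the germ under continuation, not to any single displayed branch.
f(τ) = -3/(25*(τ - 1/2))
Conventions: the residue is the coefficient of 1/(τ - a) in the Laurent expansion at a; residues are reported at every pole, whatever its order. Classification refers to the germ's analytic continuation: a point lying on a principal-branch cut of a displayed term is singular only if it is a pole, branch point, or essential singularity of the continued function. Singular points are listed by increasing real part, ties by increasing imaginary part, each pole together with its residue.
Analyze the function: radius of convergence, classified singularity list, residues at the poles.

Radius of convergence at 0: 1/2.
At 1/2: a pole of order 1; residue -3/25.

Denominator factor (τ - 1/2): pole of order 1 at 1/2, modulus 1/2.
The radius of convergence is the smallest modulus among the singular points: 1/2.
At the order-1 pole 1/2 set g(τ) = (τ - (1/2))*f(τ) = -3/25.
Simple pole: residue = g(a) at a = 1/2, which is -3/25.


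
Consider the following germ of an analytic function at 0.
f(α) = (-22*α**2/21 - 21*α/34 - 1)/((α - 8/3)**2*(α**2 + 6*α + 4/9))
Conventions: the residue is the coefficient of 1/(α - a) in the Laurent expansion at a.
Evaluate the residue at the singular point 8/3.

At the order-2 pole 8/3 set g(α) = (α - (8/3))^2*f(α) = (-22*α**2/21 - 21*α/34 - 1)/(α**2 + 6*α + 4/9).
Order-2 pole: residue = g'(a); g'(8/3) = -76463/1337084, so the residue is -76463/1337084.

The residue is -76463/1337084.


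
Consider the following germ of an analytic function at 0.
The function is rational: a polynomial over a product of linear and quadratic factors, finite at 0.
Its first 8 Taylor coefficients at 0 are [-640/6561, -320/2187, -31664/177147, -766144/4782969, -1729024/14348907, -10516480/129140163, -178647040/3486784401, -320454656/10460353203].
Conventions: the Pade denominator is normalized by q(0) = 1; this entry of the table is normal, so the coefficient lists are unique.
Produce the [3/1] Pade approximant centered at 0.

The Pade approximant has numerator coefficients [-640/6561, -17186240/235625193, -145631504/2120626737, -1472598208/57256921899]; denominator coefficients [1, -27016/35913].

Taylor coefficients needed (read off): a_0 = -640/6561, a_1 = -320/2187, a_2 = -31664/177147, a_3 = -766144/4782969, a_4 = -1729024/14348907.
Write the denominator as Q(n) = 1 + q1*n. Requiring Q*f - P = O(n^5) with deg P <= 3 kills the coefficients of n^4..n^4 in Q*f:
  n^4: a_4 + q1*a_3 = 0, i.e. -1729024/14348907 + (-766144/4782969)*q1 = 0.
Solving this linear system: q1 = -27016/35913.
The numerator is Q*f truncated at degree 3: P0 = a_0 = -640/6561; P1 = a_1 + q1*a_0 = -17186240/235625193; P2 = a_2 + q1*a_1 = -145631504/2120626737; P3 = a_3 + q1*a_2 = -1472598208/57256921899.


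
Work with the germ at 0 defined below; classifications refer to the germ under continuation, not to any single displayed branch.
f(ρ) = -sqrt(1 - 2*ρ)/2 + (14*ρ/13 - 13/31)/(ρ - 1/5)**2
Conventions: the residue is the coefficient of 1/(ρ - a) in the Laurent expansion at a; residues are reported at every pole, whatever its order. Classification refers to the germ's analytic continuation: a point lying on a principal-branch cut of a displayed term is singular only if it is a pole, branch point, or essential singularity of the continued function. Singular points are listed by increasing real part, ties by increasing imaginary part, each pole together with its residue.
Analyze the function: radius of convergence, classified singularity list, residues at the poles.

Radius of convergence at 0: 1/5.
At 1/5: a pole of order 2; residue 14/13.
At 1/2: an algebraic (square-root) branch point.

Denominator factor (ρ - 1/5)^2: pole of order 2 at 1/5, modulus 1/5.
Branch term (-1/2)*sqrt(1 - ρ/(1/2)): its argument vanishes at ρ = 1/2, a square-root branch point, modulus 1/2.
The radius of convergence is the smallest modulus among the singular points: 1/5.
The branch term is analytic at 1/5 and contributes nothing to the residue; only the rational part matters.
At the order-2 pole 1/5 set g(ρ) = (ρ - (1/5))^2*(rational part) = 14*ρ/13 - 13/31.
Order-2 pole: residue = g'(a); g'(1/5) = 14/13, so the residue is 14/13.
List the singular points by increasing real part (a conjugate pair: the negative imaginary part first).


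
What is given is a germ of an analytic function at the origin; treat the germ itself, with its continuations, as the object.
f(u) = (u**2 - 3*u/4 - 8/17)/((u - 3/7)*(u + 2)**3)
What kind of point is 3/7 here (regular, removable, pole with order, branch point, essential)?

The denominator factor u - 3/7 vanishes at 3/7 and appears to the power 1; the numerator there equals -2027/3332, nonzero, and no other factor vanishes.
Hence a pole whose order is the multiplicity, 1.

The point is a pole of order 1.


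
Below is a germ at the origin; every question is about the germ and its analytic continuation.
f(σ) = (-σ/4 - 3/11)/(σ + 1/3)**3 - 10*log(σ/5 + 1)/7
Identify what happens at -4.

The point is a regular point.

Denominator factors: σ + 1/3 = -11/3 at σ = -4 — none vanishes.
Branch term log(1 - σ/(-5)): argument at -4 is 1/5, nonzero, so -4 is not its branch point (a point on a principal cut is still regular for the continued germ).
So the germ continues analytically to -4.


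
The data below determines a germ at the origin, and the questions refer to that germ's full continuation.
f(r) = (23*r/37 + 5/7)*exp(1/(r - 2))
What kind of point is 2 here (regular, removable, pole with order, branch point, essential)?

The exponent 1/(r - (2)) has a pole at 2, so exp(1/(r - (2))) takes every nonzero value near it: an essential singularity (not a pole of any order).

The point is an essential singularity.


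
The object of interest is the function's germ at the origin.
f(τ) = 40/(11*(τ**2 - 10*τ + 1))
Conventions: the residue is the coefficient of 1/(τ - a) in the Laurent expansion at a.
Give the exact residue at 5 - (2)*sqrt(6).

The factor τ**2 - 10*τ + 1 splits as (τ - a)(τ - a') with a = 5 - (2)*sqrt(6), a' = 5 + (2)*sqrt(6). At the order-1 pole a set g(τ) = (τ - a)*f(τ) = [40/11] / (τ - a').
Simple pole: residue = g(a) at a = 5 - (2)*sqrt(6), which is -(5/33)*sqrt(6).

The residue is -(5/33)*sqrt(6).


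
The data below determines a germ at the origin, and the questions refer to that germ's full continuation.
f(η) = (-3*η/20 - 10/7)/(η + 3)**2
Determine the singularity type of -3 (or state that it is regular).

The denominator factor η + 3 vanishes at -3 and appears to the power 2; the numerator there equals -137/140, nonzero, and no other factor vanishes.
Hence a pole whose order is the multiplicity, 2.

The point is a pole of order 2.


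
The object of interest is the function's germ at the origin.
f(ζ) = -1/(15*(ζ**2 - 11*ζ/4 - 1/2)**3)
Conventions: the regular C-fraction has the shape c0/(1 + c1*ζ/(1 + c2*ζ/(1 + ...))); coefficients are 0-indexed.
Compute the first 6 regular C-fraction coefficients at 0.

Taylor coefficients (expand at 0): a_0 = 8/15, a_1 = -44/5, a_2 = 100, a_3 = -14366/15, a_4 = 83013/10, a_5 = -1347357/20.
c0 = a_0 = 8/15. Peel one level at a time: if S = 1 + c*ζ/S' with S'(0) = 1, then c is the ζ-coefficient of S and S' = c*ζ/(S - 1).
S_1 = c0/f = 1 + (33/2)*ζ + (339/4)*ζ^2 + ...; c1 = 33/2.
S_2 = c1*ζ/(S_1 - 1) = 1 + (-113/22)*ζ + (14737/726)*ζ^2 + ...; c2 = -113/22.
S_3 = c2*ζ/(S_2 - 1) = 1 + (14737/3729)*ζ + (1564177/459684)*ζ^2 + ...; c3 = 14737/3729.
S_4 = c3*ζ/(S_3 - 1) = 1 + (-17205947/19983372)*ζ + (26661217561/10424600112)*ζ^2 + ...; c4 = -17205947/19983372.
S_5 = c4*ζ/(S_4 - 1) = 1 + (273883416763/92205105796)*ζ + ...; c5 = 273883416763/92205105796.

The regular C-fraction coefficients are [8/15, 33/2, -113/22, 14737/3729, -17205947/19983372, 273883416763/92205105796].


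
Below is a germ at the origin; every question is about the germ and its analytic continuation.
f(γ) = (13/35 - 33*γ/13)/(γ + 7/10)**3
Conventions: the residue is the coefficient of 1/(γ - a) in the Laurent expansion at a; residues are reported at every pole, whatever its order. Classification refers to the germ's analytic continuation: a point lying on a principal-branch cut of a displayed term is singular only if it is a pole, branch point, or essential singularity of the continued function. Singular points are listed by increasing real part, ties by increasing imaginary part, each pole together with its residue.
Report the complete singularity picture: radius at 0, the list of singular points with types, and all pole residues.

Radius of convergence at 0: 7/10.
At -7/10: a pole of order 3; residue 0.

Denominator factor (γ + 7/10)^3: pole of order 3 at -7/10, modulus 7/10.
The radius of convergence is the smallest modulus among the singular points: 7/10.
At the order-3 pole -7/10 set g(γ) = (γ - (-7/10))^3*f(γ) = 13/35 - 33*γ/13.
Order-3 pole: residue = g''(a)/2; g''(-7/10) = 0, so the residue is 0.


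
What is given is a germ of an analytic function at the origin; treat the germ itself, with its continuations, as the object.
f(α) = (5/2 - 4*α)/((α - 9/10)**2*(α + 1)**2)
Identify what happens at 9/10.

The denominator factor α - 9/10 vanishes at 9/10 and appears to the power 2; the numerator there equals -11/10, nonzero, and no other factor vanishes.
Hence a pole whose order is the multiplicity, 2.

The point is a pole of order 2.


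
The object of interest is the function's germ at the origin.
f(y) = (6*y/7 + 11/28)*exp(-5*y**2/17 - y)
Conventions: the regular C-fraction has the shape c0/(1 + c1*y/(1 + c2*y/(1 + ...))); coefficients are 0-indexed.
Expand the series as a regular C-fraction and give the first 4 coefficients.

The regular C-fraction coefficients are [11/28, -13/11, 13875/4862, -14876279/18398250].

Taylor coefficients (expand at 0): a_0 = 11/28, a_1 = 13/28, a_2 = -739/952, a_3 = 647/2856.
c0 = a_0 = 11/28. Peel one level at a time: if S = 1 + c*y/S' with S'(0) = 1, then c is the y-coefficient of S and S' = c*y/(S - 1).
S_1 = c0/f = 1 + (-13/11)*y + (13875/4114)*y^2 + ...; c1 = -13/11.
S_2 = c1*y/(S_1 - 1) = 1 + (13875/4862)*y + (1352389/586092)*y^2 + ...; c2 = 13875/4862.
S_3 = c2*y/(S_2 - 1) = 1 + (-14876279/18398250)*y + ...; c3 = -14876279/18398250.


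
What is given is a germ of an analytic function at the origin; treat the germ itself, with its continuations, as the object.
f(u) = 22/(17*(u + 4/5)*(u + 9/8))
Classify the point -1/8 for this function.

Denominator factors: u + 9/8 = 1 at u = -1/8; u + 4/5 = 27/40 at u = -1/8 — none vanishes.
So the germ continues analytically to -1/8.

The point is a regular point.


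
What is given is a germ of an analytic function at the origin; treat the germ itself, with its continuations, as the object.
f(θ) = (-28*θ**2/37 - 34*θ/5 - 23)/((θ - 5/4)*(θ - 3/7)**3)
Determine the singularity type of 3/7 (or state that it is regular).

The denominator factor θ - 3/7 vanishes at 3/7 and appears to the power 3; the numerator there equals -33739/1295, nonzero, and no other factor vanishes.
Hence a pole whose order is the multiplicity, 3.

The point is a pole of order 3.


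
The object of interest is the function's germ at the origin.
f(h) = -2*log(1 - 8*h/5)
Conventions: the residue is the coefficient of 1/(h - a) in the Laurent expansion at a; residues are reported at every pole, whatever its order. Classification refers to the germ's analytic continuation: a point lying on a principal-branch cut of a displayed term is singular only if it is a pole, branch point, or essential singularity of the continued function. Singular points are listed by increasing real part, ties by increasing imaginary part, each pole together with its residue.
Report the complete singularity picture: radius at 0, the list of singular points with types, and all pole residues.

Radius of convergence at 0: 5/8.
At 5/8: a logarithmic branch point.

Branch term (-2)*log(1 - h/(5/8)): its argument vanishes at h = 5/8, a logarithmic branch point, modulus 5/8.
The radius of convergence is the smallest modulus among the singular points: 5/8.


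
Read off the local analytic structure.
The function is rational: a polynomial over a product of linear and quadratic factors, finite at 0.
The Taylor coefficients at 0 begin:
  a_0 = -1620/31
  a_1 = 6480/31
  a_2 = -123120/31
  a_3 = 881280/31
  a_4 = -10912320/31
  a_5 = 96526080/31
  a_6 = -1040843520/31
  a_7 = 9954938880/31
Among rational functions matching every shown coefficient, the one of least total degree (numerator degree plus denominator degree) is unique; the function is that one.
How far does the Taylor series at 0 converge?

The radius of convergence is 1/10.

No rational of total degree below 2 reproduces all 8 coefficients; solving the [0/2] Pade equations on them gives f(w) = 27/(31*(w - 1/6)*(w + 1/10)), whose expansion matches every shown term.
Denominator factor (w - 1/6): pole of order 1 at 1/6, modulus 1/6.
Denominator factor (w + 1/10): pole of order 1 at -1/10, modulus 1/10.
The radius of convergence is the smallest modulus among the singular points: 1/10.


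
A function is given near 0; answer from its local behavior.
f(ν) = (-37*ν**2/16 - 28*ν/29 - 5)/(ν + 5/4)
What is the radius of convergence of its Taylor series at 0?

Denominator factor (ν + 5/4): pole of order 1 at -5/4, modulus 5/4.
The radius of convergence is the smallest modulus among the singular points: 5/4.

The radius of convergence is 5/4.


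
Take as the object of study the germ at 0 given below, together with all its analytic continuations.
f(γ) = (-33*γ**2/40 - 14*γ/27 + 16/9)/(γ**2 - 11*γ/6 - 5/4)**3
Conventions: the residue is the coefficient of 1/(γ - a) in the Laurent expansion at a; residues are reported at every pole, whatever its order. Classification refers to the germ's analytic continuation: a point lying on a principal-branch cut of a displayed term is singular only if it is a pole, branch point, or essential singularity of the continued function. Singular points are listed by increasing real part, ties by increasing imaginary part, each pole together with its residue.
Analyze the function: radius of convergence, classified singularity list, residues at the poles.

Radius of convergence at 0: -11/12 + (1/12)*sqrt(301).
At 11/12 - (1/12)*sqrt(301): a pole of order 3; residue -(276219/136354505)*sqrt(301).
At 11/12 + (1/12)*sqrt(301): a pole of order 3; residue (276219/136354505)*sqrt(301).


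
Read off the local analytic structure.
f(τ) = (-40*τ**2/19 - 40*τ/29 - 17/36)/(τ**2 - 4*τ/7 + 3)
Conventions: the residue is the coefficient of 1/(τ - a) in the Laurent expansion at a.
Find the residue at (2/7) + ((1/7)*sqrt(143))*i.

The factor τ**2 - 4*τ/7 + 3 splits as (τ - a)(τ - a') with a = (2/7) + ((1/7)*sqrt(143))*i, a' = (2/7) - ((1/7)*sqrt(143))*i. At the order-1 pole a set g(τ) = (τ - a)*f(τ) = [-40*τ**2/19 - 40*τ/29 - 17/36] / (τ - a').
Simple pole: residue = g(a) at a = (2/7) + ((1/7)*sqrt(143))*i, which is (-4980/3857) - ((451147/3610152)*sqrt(143))*i.

The residue is (-4980/3857) - ((451147/3610152)*sqrt(143))*i.


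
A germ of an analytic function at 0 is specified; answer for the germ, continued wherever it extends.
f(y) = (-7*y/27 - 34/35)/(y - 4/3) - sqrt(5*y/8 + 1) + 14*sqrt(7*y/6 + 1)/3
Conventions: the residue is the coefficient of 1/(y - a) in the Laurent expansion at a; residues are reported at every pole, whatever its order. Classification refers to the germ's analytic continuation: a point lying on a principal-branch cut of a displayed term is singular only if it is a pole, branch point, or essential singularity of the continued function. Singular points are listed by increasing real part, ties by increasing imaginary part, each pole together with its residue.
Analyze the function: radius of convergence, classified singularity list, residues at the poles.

Radius of convergence at 0: 6/7.
At -8/5: an algebraic (square-root) branch point.
At -6/7: an algebraic (square-root) branch point.
At 4/3: a pole of order 1; residue -3734/2835.

Denominator factor (y - 4/3): pole of order 1 at 4/3, modulus 4/3.
Branch term (14/3)*sqrt(1 - y/(-6/7)): its argument vanishes at y = -6/7, a square-root branch point, modulus 6/7.
Branch term (-1)*sqrt(1 - y/(-8/5)): its argument vanishes at y = -8/5, a square-root branch point, modulus 8/5.
The radius of convergence is the smallest modulus among the singular points: 6/7.
The branch terms are analytic at 4/3 and contribute nothing to the residue; only the rational part matters.
At the order-1 pole 4/3 set g(y) = (y - (4/3))*(rational part) = -7*y/27 - 34/35.
Simple pole: residue = g(a) at a = 4/3, which is -3734/2835.
List the singular points by increasing real part (a conjugate pair: the negative imaginary part first).


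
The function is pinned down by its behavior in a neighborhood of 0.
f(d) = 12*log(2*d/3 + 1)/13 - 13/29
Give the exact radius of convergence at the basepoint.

Branch term (12/13)*log(1 - d/(-3/2)): its argument vanishes at d = -3/2, a logarithmic branch point, modulus 3/2.
The radius of convergence is the smallest modulus among the singular points: 3/2.

The radius of convergence is 3/2.


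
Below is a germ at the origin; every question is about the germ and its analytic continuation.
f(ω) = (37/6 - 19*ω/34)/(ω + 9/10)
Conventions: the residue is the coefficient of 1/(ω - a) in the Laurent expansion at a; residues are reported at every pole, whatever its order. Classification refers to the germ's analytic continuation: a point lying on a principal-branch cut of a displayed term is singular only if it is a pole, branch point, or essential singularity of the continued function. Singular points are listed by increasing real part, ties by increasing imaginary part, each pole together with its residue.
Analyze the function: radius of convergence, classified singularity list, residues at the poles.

Radius of convergence at 0: 9/10.
At -9/10: a pole of order 1; residue 6803/1020.

Denominator factor (ω + 9/10): pole of order 1 at -9/10, modulus 9/10.
The radius of convergence is the smallest modulus among the singular points: 9/10.
At the order-1 pole -9/10 set g(ω) = (ω - (-9/10))*f(ω) = 37/6 - 19*ω/34.
Simple pole: residue = g(a) at a = -9/10, which is 6803/1020.


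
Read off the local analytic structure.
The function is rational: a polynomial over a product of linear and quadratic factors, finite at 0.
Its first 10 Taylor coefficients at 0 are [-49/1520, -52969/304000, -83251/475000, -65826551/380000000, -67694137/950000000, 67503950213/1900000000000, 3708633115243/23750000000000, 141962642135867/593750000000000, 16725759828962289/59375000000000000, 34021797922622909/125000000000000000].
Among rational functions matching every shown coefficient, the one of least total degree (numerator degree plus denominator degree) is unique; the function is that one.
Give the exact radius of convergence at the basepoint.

The radius of convergence is (1/7)*sqrt(70).

No rational of total degree below 8 reproduces all 10 coefficients; solving the [2/6] Pade equations on them gives f(μ) = (32*μ**2/25 - 7*μ/8 - 5/19)/((μ + 2)**2*(μ**2 - 11*μ/5 + 10/7)**2), whose expansion matches every shown term.
Denominator factor (μ**2 - 11*μ/5 + 10/7)^2: discriminant -153/175, complex-conjugate roots (11/10) + ((3/70)*sqrt(119))*i and (11/10) - ((3/70)*sqrt(119))*i; poles of order 2, moduli (1/7)*sqrt(70) and (1/7)*sqrt(70).
Denominator factor (μ + 2)^2: pole of order 2 at -2, modulus 2.
The radius of convergence is the smallest modulus among the singular points: (1/7)*sqrt(70).


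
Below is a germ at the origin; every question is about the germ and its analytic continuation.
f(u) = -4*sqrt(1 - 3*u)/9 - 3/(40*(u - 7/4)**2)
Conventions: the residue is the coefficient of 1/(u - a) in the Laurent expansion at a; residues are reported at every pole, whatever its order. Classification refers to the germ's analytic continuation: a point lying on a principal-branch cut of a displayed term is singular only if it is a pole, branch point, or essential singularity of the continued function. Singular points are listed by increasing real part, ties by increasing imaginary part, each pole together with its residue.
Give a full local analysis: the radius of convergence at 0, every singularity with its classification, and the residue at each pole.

Denominator factor (u - 7/4)^2: pole of order 2 at 7/4, modulus 7/4.
Branch term (-4/9)*sqrt(1 - u/(1/3)): its argument vanishes at u = 1/3, a square-root branch point, modulus 1/3.
The radius of convergence is the smallest modulus among the singular points: 1/3.
The branch term is analytic at 7/4 and contributes nothing to the residue; only the rational part matters.
At the order-2 pole 7/4 set g(u) = (u - (7/4))^2*(rational part) = -3/40.
Order-2 pole: residue = g'(a); g'(7/4) = 0, so the residue is 0.
List the singular points by increasing real part (a conjugate pair: the negative imaginary part first).

Radius of convergence at 0: 1/3.
At 1/3: an algebraic (square-root) branch point.
At 7/4: a pole of order 2; residue 0.


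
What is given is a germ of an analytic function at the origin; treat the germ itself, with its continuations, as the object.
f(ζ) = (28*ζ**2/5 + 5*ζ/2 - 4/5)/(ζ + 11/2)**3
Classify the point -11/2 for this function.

The denominator factor ζ + 11/2 vanishes at -11/2 and appears to the power 3; the numerator there equals 3097/20, nonzero, and no other factor vanishes.
Hence a pole whose order is the multiplicity, 3.

The point is a pole of order 3.


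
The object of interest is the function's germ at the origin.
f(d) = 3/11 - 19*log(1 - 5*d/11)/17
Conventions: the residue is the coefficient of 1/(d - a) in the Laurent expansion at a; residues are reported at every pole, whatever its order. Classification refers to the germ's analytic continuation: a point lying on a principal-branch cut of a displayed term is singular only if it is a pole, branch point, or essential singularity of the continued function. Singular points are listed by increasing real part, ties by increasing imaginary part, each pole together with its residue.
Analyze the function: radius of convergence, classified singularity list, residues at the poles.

Radius of convergence at 0: 11/5.
At 11/5: a logarithmic branch point.

Branch term (-19/17)*log(1 - d/(11/5)): its argument vanishes at d = 11/5, a logarithmic branch point, modulus 11/5.
The radius of convergence is the smallest modulus among the singular points: 11/5.


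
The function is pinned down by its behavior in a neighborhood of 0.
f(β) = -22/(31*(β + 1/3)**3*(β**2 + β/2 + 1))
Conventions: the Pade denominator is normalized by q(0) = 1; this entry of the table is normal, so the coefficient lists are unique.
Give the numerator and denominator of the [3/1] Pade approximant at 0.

Taylor coefficients needed (expand at 0): a_0 = -594/31, a_1 = 5643/31, a_2 = -68607/62, a_3 = 687555/124, a_4 = -6186807/248.
Write the denominator as Q(β) = 1 + q1*β. Requiring Q*f - P = O(β^5) with deg P <= 3 kills the coefficients of β^4..β^4 in Q*f:
  β^4: a_4 + q1*a_3 = 0, i.e. -6186807/248 + (687555/124)*q1 = 0.
Solving this linear system: q1 = 20831/4630.
The numerator is Q*f truncated at degree 3: P0 = a_0 = -594/31; P1 = a_1 + q1*a_0 = 6876738/71765; P2 = a_2 + q1*a_1 = -20637936/71765; P3 = a_3 + q1*a_2 = 40634352/71765.

The Pade approximant has numerator coefficients [-594/31, 6876738/71765, -20637936/71765, 40634352/71765]; denominator coefficients [1, 20831/4630].


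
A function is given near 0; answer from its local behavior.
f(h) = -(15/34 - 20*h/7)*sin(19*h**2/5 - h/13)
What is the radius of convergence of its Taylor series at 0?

The radius of convergence is infinite.

The factor -sin(19*h**2/5 - h/13) is entire and contributes no finite singular point.
The polynomial part has no poles.
No finite singular points: the Taylor series at 0 converges everywhere.


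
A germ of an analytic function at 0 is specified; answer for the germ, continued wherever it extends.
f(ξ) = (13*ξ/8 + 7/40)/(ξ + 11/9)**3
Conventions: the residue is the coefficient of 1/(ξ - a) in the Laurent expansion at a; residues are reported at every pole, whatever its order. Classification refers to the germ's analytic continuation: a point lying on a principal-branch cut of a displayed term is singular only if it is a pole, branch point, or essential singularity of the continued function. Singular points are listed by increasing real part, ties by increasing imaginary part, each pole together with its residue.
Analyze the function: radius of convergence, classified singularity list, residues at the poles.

Radius of convergence at 0: 11/9.
At -11/9: a pole of order 3; residue 0.

Denominator factor (ξ + 11/9)^3: pole of order 3 at -11/9, modulus 11/9.
The radius of convergence is the smallest modulus among the singular points: 11/9.
At the order-3 pole -11/9 set g(ξ) = (ξ - (-11/9))^3*f(ξ) = 13*ξ/8 + 7/40.
Order-3 pole: residue = g''(a)/2; g''(-11/9) = 0, so the residue is 0.


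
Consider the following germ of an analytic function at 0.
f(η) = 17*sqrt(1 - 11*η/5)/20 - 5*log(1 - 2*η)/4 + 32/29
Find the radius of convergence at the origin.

The radius of convergence is 5/11.

Branch term (-5/4)*log(1 - η/(1/2)): its argument vanishes at η = 1/2, a logarithmic branch point, modulus 1/2.
Branch term (17/20)*sqrt(1 - η/(5/11)): its argument vanishes at η = 5/11, a square-root branch point, modulus 5/11.
The radius of convergence is the smallest modulus among the singular points: 5/11.


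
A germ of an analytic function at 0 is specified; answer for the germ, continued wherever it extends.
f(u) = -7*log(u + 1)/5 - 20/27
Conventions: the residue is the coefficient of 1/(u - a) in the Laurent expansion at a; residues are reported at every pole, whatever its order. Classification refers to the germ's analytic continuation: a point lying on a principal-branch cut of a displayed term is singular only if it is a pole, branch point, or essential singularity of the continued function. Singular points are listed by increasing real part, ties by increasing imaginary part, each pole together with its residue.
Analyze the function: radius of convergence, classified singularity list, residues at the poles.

Radius of convergence at 0: 1.
At -1: a logarithmic branch point.

Branch term (-7/5)*log(1 - u/(-1)): its argument vanishes at u = -1, a logarithmic branch point, modulus 1.
The radius of convergence is the smallest modulus among the singular points: 1.


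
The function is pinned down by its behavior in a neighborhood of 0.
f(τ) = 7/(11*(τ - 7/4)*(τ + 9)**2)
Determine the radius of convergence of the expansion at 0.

Denominator factor (τ - 7/4): pole of order 1 at 7/4, modulus 7/4.
Denominator factor (τ + 9)^2: pole of order 2 at -9, modulus 9.
The radius of convergence is the smallest modulus among the singular points: 7/4.

The radius of convergence is 7/4.


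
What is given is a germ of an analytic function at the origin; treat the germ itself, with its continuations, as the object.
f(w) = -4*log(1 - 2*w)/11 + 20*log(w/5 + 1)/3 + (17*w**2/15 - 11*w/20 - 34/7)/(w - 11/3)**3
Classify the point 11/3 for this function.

The point is a pole of order 3.

The denominator factor w - 11/3 vanishes at 11/3 and appears to the power 3; the numerator there equals 31613/3780, nonzero, and no other factor vanishes.
The branch terms are analytic at this point.
Hence a pole whose order is the multiplicity, 3.


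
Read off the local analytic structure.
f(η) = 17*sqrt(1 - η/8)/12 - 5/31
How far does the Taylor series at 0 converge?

The radius of convergence is 8.

Branch term (17/12)*sqrt(1 - η/(8)): its argument vanishes at η = 8, a square-root branch point, modulus 8.
The radius of convergence is the smallest modulus among the singular points: 8.


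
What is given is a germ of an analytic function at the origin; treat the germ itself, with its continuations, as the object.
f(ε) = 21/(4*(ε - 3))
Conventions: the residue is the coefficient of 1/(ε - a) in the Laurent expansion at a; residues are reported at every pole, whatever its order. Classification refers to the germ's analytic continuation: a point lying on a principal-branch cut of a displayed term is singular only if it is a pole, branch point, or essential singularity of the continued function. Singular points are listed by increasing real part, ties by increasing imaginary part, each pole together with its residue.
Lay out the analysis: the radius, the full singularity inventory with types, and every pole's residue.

Denominator factor (ε - 3): pole of order 1 at 3, modulus 3.
The radius of convergence is the smallest modulus among the singular points: 3.
At the order-1 pole 3 set g(ε) = (ε - (3))*f(ε) = 21/4.
Simple pole: residue = g(a) at a = 3, which is 21/4.

Radius of convergence at 0: 3.
At 3: a pole of order 1; residue 21/4.


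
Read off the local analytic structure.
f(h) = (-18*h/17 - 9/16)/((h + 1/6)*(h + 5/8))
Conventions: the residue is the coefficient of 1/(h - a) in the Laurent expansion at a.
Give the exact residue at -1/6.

The residue is -315/374.

At the order-1 pole -1/6 set g(h) = (h - (-1/6))*f(h) = (-18*h/17 - 9/16)/(h + 5/8).
Simple pole: residue = g(a) at a = -1/6, which is -315/374.


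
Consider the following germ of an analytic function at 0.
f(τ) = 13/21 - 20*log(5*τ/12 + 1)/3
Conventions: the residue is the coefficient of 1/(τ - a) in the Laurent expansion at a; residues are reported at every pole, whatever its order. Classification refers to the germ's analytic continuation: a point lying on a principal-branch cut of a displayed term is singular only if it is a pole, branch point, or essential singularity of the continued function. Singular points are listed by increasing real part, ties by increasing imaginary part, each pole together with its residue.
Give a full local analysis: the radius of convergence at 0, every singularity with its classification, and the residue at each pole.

Radius of convergence at 0: 12/5.
At -12/5: a logarithmic branch point.

Branch term (-20/3)*log(1 - τ/(-12/5)): its argument vanishes at τ = -12/5, a logarithmic branch point, modulus 12/5.
The radius of convergence is the smallest modulus among the singular points: 12/5.


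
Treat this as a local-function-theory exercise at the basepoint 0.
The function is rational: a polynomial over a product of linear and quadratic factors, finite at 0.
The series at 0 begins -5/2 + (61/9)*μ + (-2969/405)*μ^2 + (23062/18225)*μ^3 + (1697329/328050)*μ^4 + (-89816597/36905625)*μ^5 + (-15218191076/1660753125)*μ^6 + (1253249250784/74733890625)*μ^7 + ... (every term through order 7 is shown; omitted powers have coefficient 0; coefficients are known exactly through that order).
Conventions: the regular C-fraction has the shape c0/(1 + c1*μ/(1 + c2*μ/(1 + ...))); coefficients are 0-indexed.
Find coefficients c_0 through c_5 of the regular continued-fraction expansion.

The regular C-fraction coefficients are [-5/2, 122/45, -497/305, 91459/151585, -63920375/90910246, 1228566605/1533401594].

Taylor coefficients (read off): a_0 = -5/2, a_1 = 61/9, a_2 = -2969/405, a_3 = 23062/18225, a_4 = 1697329/328050, a_5 = -89816597/36905625.
c0 = a_0 = -5/2. Peel one level at a time: if S = 1 + c*μ/S' with S'(0) = 1, then c is the μ-coefficient of S and S' = c*μ/(S - 1).
S_1 = c0/f = 1 + (122/45)*μ + (994/225)*μ^2 + ...; c1 = 122/45.
S_2 = c1*μ/(S_1 - 1) = 1 + (-497/305)*μ + (91459/93025)*μ^2 + ...; c2 = -497/305.
S_3 = c2*μ/(S_2 - 1) = 1 + (91459/151585)*μ + (209575/494018)*μ^2 + ...; c3 = 91459/151585.
S_4 = c3*μ/(S_3 - 1) = 1 + (-63920375/90910246)*μ + (18848733125/33458994724)*μ^2 + ...; c4 = -63920375/90910246.
S_5 = c4*μ/(S_4 - 1) = 1 + (1228566605/1533401594)*μ + ...; c5 = 1228566605/1533401594.


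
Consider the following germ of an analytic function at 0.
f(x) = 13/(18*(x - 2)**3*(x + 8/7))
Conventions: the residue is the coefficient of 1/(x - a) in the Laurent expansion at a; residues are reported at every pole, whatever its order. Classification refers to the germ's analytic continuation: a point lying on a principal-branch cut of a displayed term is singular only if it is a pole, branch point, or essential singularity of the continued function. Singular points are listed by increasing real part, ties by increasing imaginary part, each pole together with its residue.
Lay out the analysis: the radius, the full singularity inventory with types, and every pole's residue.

Radius of convergence at 0: 8/7.
At -8/7: a pole of order 1; residue -4459/191664.
At 2: a pole of order 3; residue 4459/191664.

Denominator factor (x - 2)^3: pole of order 3 at 2, modulus 2.
Denominator factor (x + 8/7): pole of order 1 at -8/7, modulus 8/7.
The radius of convergence is the smallest modulus among the singular points: 8/7.
At the order-1 pole -8/7 set g(x) = (x - (-8/7))*f(x) = 13/(18*(x - 2)**3).
Simple pole: residue = g(a) at a = -8/7, which is -4459/191664.
At the order-3 pole 2 set g(x) = (x - (2))^3*f(x) = 13/(18*(x + 8/7)).
Order-3 pole: residue = g''(a)/2; g''(2) = 4459/95832, so the residue is 4459/191664.
List the singular points by increasing real part (a conjugate pair: the negative imaginary part first).


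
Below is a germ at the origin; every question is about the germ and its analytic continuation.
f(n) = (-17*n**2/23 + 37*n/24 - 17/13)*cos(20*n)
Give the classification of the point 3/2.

The point is a regular point.

There is no denominator, hence no pole anywhere.
The factor cos(20*n) is entire.
So the germ continues analytically to 3/2.


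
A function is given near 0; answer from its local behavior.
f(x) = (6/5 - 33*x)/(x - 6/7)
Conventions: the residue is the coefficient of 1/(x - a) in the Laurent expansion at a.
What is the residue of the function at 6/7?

At the order-1 pole 6/7 set g(x) = (x - (6/7))*f(x) = 6/5 - 33*x.
Simple pole: residue = g(a) at a = 6/7, which is -948/35.

The residue is -948/35.


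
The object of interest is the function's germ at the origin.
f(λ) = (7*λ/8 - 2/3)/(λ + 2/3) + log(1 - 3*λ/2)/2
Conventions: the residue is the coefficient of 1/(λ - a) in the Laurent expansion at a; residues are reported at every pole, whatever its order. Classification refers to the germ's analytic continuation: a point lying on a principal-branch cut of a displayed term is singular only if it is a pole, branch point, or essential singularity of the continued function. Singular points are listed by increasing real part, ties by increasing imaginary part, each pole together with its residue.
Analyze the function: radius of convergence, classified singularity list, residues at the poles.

Radius of convergence at 0: 2/3.
At -2/3: a pole of order 1; residue -5/4.
At 2/3: a logarithmic branch point.

Denominator factor (λ + 2/3): pole of order 1 at -2/3, modulus 2/3.
Branch term (1/2)*log(1 - λ/(2/3)): its argument vanishes at λ = 2/3, a logarithmic branch point, modulus 2/3.
The radius of convergence is the smallest modulus among the singular points: 2/3.
The branch term is analytic at -2/3 and contributes nothing to the residue; only the rational part matters.
At the order-1 pole -2/3 set g(λ) = (λ - (-2/3))*(rational part) = 7*λ/8 - 2/3.
Simple pole: residue = g(a) at a = -2/3, which is -5/4.
List the singular points by increasing real part (a conjugate pair: the negative imaginary part first).


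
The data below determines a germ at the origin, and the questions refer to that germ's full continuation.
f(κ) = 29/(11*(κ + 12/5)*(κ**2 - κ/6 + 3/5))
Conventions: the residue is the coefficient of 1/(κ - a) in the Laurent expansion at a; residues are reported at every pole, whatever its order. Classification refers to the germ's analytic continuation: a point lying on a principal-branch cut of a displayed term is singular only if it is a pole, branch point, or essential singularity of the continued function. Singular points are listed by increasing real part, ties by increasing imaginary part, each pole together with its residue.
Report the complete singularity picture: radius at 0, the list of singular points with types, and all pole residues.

Radius of convergence at 0: (1/5)*sqrt(15).
At -12/5: a pole of order 1; residue 725/1859.
At (1/12) - ((1/60)*sqrt(2135))*i: a pole of order 1; residue (-725/3718) + ((21605/1587586)*sqrt(2135))*i.
At (1/12) + ((1/60)*sqrt(2135))*i: a pole of order 1; residue (-725/3718) - ((21605/1587586)*sqrt(2135))*i.

Denominator factor (κ + 12/5): pole of order 1 at -12/5, modulus 12/5.
Denominator factor (κ**2 - κ/6 + 3/5): discriminant -427/180, complex-conjugate roots (1/12) + ((1/60)*sqrt(2135))*i and (1/12) - ((1/60)*sqrt(2135))*i; poles of order 1, moduli (1/5)*sqrt(15) and (1/5)*sqrt(15).
The radius of convergence is the smallest modulus among the singular points: (1/5)*sqrt(15).
At the order-1 pole -12/5 set g(κ) = (κ - (-12/5))*f(κ) = 29/(11*(κ**2 - κ/6 + 3/5)).
Simple pole: residue = g(a) at a = -12/5, which is 725/1859.
The factor κ**2 - κ/6 + 3/5 splits as (κ - a)(κ - a') with a = (1/12) - ((1/60)*sqrt(2135))*i, a' = (1/12) + ((1/60)*sqrt(2135))*i. At the order-1 pole a set g(κ) = (κ - a)*f(κ) = [29/(11*(κ + 12/5))] / (κ - a').
Simple pole: residue = g(a) at a = (1/12) - ((1/60)*sqrt(2135))*i, which is (-725/3718) + ((21605/1587586)*sqrt(2135))*i.
The factor κ**2 - κ/6 + 3/5 splits as (κ - a)(κ - a') with a = (1/12) + ((1/60)*sqrt(2135))*i, a' = (1/12) - ((1/60)*sqrt(2135))*i. At the order-1 pole a set g(κ) = (κ - a)*f(κ) = [29/(11*(κ + 12/5))] / (κ - a').
Simple pole: residue = g(a) at a = (1/12) + ((1/60)*sqrt(2135))*i, which is (-725/3718) - ((21605/1587586)*sqrt(2135))*i.
List the singular points by increasing real part (a conjugate pair: the negative imaginary part first).
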